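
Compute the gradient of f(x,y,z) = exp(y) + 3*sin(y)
(0, exp(y) + 3*cos(y), 0)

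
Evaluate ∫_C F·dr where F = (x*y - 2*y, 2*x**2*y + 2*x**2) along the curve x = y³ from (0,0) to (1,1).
-15/28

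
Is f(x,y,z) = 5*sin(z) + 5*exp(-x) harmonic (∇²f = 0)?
No, ∇²f = -5*sin(z) + 5*exp(-x)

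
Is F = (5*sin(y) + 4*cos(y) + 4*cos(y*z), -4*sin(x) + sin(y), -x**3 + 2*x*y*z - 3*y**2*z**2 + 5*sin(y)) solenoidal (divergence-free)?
No, ∇·F = 2*x*y - 6*y**2*z + cos(y)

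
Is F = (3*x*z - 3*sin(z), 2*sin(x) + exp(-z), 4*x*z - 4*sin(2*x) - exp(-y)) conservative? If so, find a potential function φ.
No, ∇×F = (exp(-z) + exp(-y), 3*x - 4*z + 8*cos(2*x) - 3*cos(z), 2*cos(x)) ≠ 0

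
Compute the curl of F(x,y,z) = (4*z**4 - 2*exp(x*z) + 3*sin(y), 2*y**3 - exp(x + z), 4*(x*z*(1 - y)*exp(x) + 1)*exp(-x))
(-4*x*z + exp(x + z), -2*x*exp(x*z) + 4*y*z + 16*z**3 - 4*z + 4*exp(-x), -exp(x + z) - 3*cos(y))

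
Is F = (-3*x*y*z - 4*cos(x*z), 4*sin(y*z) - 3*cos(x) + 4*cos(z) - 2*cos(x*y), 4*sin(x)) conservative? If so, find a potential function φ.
No, ∇×F = (-4*y*cos(y*z) + 4*sin(z), -3*x*y + 4*x*sin(x*z) - 4*cos(x), 3*x*z + 2*y*sin(x*y) + 3*sin(x)) ≠ 0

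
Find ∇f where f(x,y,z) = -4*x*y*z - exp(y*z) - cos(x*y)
(y*(-4*z + sin(x*y)), -4*x*z + x*sin(x*y) - z*exp(y*z), y*(-4*x - exp(y*z)))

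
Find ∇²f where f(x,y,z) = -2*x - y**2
-2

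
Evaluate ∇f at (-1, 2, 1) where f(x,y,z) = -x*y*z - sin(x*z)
(-2 - cos(1), 1, cos(1) + 2)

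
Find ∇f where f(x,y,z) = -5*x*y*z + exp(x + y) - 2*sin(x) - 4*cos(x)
(-5*y*z + exp(x + y) + 4*sin(x) - 2*cos(x), -5*x*z + exp(x + y), -5*x*y)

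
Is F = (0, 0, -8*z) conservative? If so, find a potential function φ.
Yes, F is conservative. φ = -4*z**2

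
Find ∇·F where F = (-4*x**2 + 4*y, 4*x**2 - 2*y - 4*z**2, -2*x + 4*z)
2 - 8*x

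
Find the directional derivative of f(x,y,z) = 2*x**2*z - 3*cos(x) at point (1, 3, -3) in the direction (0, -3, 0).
0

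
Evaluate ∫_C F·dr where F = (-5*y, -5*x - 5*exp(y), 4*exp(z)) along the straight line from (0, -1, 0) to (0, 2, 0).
5*(1 - exp(3))*exp(-1)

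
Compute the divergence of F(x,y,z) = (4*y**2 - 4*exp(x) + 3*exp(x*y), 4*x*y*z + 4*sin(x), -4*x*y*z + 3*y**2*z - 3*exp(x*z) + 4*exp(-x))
-4*x*y + 4*x*z - 3*x*exp(x*z) + 3*y**2 + 3*y*exp(x*y) - 4*exp(x)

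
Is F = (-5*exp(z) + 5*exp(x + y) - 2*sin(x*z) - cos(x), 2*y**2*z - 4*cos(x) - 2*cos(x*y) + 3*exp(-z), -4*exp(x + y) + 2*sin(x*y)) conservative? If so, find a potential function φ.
No, ∇×F = ((2*(x*cos(x*y) - y**2 - 2*exp(x + y))*exp(z) + 3)*exp(-z), -2*x*cos(x*z) - 2*y*cos(x*y) - 5*exp(z) + 4*exp(x + y), 2*y*sin(x*y) - 5*exp(x + y) + 4*sin(x)) ≠ 0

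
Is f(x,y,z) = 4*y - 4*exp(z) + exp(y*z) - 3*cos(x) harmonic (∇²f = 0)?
No, ∇²f = y**2*exp(y*z) + z**2*exp(y*z) - 4*exp(z) + 3*cos(x)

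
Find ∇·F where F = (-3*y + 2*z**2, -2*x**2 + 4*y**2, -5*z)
8*y - 5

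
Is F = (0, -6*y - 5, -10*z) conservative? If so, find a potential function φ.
Yes, F is conservative. φ = -3*y**2 - 5*y - 5*z**2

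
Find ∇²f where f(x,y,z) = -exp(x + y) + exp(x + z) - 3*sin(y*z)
3*y**2*sin(y*z) + 3*z**2*sin(y*z) - 2*exp(x + y) + 2*exp(x + z)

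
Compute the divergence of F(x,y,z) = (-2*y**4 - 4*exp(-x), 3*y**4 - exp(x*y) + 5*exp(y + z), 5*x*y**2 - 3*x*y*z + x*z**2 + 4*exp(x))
-3*x*y + 2*x*z - x*exp(x*y) + 12*y**3 + 5*exp(y + z) + 4*exp(-x)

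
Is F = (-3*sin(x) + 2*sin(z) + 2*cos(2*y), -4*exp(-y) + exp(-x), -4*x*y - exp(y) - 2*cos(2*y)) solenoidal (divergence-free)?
No, ∇·F = -3*cos(x) + 4*exp(-y)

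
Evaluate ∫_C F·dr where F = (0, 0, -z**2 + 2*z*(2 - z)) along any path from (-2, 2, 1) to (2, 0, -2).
15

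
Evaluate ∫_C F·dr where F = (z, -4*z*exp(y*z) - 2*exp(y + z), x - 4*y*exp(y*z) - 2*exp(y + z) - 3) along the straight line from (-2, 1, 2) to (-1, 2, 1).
6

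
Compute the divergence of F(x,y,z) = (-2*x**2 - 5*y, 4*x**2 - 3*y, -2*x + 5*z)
2 - 4*x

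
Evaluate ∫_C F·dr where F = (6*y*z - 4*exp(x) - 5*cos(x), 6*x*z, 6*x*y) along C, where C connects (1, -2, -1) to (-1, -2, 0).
-12 + 10*sin(1) + 8*sinh(1)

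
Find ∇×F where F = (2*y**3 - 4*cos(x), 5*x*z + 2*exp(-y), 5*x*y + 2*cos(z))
(0, -5*y, -6*y**2 + 5*z)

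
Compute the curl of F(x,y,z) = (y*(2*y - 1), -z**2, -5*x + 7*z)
(2*z, 5, 1 - 4*y)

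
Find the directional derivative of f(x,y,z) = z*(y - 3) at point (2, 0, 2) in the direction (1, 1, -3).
sqrt(11)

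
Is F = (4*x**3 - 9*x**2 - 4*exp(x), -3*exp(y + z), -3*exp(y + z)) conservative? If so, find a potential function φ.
Yes, F is conservative. φ = x**4 - 3*x**3 - 4*exp(x) - 3*exp(y + z)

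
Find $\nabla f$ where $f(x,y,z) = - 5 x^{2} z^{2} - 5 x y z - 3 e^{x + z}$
(-10*x*z**2 - 5*y*z - 3*exp(x + z), -5*x*z, -10*x**2*z - 5*x*y - 3*exp(x + z))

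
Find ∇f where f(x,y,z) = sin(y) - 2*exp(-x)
(2*exp(-x), cos(y), 0)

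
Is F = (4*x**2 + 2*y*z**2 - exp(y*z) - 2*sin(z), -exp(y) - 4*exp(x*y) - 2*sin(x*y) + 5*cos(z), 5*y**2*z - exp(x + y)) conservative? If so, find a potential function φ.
No, ∇×F = (10*y*z - exp(x + y) + 5*sin(z), 4*y*z - y*exp(y*z) + exp(x + y) - 2*cos(z), -4*y*exp(x*y) - 2*y*cos(x*y) - 2*z**2 + z*exp(y*z)) ≠ 0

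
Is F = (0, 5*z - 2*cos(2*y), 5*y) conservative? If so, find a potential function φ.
Yes, F is conservative. φ = 5*y*z - sin(2*y)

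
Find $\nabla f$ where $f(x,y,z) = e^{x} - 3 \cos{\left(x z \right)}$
(3*z*sin(x*z) + exp(x), 0, 3*x*sin(x*z))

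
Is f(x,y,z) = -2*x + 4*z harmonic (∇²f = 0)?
Yes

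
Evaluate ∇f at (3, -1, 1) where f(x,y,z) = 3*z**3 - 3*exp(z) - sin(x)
(-cos(3), 0, 9 - 3*E)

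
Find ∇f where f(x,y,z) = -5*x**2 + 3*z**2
(-10*x, 0, 6*z)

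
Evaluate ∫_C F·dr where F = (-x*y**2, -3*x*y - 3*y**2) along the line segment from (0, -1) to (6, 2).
-63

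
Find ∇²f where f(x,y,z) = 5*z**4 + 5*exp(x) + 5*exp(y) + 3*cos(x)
60*z**2 + 5*exp(x) + 5*exp(y) - 3*cos(x)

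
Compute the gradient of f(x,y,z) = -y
(0, -1, 0)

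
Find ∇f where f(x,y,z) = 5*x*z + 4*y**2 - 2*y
(5*z, 8*y - 2, 5*x)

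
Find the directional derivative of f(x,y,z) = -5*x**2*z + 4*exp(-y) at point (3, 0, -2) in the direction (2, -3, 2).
42*sqrt(17)/17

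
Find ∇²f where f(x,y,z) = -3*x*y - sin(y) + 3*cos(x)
sin(y) - 3*cos(x)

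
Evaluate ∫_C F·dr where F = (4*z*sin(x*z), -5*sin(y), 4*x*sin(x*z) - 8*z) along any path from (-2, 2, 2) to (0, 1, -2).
-4 + 4*cos(4) - 5*cos(2) + 5*cos(1)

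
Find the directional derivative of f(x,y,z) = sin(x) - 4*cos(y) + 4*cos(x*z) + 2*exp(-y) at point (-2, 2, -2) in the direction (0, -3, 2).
2*sqrt(13)*(8*exp(2)*sin(4) - 6*exp(2)*sin(2) + 3)*exp(-2)/13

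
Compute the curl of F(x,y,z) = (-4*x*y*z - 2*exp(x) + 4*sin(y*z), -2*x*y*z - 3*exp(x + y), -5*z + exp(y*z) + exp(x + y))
(2*x*y + z*exp(y*z) + exp(x + y), -4*x*y + 4*y*cos(y*z) - exp(x + y), 4*x*z - 2*y*z - 4*z*cos(y*z) - 3*exp(x + y))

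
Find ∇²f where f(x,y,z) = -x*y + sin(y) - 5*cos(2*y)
-sin(y) + 20*cos(2*y)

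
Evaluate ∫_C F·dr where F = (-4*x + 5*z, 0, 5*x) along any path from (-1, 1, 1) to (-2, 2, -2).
19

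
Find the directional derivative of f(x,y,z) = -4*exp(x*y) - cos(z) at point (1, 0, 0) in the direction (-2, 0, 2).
0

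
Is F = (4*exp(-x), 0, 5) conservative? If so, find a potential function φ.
Yes, F is conservative. φ = 5*z - 4*exp(-x)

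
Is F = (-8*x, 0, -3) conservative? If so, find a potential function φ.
Yes, F is conservative. φ = -4*x**2 - 3*z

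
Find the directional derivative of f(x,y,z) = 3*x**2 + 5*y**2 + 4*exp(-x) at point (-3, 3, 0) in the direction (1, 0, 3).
sqrt(10)*(-2*exp(3) - 9)/5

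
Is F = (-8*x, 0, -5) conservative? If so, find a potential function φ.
Yes, F is conservative. φ = -4*x**2 - 5*z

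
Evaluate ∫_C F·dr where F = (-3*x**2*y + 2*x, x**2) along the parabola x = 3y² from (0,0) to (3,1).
-432/35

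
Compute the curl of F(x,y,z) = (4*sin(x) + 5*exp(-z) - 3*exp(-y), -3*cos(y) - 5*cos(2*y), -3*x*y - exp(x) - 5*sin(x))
(-3*x, 3*y + exp(x) + 5*cos(x) - 5*exp(-z), -3*exp(-y))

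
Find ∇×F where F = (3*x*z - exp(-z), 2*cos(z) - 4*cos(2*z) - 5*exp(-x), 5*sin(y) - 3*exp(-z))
(2*sin(z) - 8*sin(2*z) + 5*cos(y), 3*x + exp(-z), 5*exp(-x))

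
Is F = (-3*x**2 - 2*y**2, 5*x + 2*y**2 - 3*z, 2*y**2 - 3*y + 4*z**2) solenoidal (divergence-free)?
No, ∇·F = -6*x + 4*y + 8*z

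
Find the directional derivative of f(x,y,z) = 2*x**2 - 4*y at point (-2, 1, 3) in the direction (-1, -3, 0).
2*sqrt(10)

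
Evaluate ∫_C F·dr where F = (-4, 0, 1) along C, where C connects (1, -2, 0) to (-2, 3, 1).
13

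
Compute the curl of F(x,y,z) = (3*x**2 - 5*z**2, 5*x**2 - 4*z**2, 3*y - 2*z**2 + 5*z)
(8*z + 3, -10*z, 10*x)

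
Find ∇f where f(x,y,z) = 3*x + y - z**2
(3, 1, -2*z)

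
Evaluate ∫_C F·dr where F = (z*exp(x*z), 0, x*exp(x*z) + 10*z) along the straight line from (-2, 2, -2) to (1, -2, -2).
(1 - exp(6))*exp(-2)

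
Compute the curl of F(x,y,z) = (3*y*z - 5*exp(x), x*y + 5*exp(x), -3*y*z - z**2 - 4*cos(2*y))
(-3*z + 8*sin(2*y), 3*y, y - 3*z + 5*exp(x))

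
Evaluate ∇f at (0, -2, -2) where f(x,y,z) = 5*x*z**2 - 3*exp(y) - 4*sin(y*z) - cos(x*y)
(20, 8*cos(4) - 3*exp(-2), 8*cos(4))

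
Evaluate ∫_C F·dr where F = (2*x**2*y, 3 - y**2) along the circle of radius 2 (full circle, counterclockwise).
-8*pi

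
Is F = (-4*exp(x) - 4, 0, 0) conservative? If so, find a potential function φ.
Yes, F is conservative. φ = -4*x - 4*exp(x)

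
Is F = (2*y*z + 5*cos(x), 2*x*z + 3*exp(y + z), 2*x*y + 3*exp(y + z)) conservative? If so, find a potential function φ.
Yes, F is conservative. φ = 2*x*y*z + 3*exp(y + z) + 5*sin(x)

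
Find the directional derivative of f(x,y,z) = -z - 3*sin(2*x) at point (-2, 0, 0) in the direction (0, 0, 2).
-1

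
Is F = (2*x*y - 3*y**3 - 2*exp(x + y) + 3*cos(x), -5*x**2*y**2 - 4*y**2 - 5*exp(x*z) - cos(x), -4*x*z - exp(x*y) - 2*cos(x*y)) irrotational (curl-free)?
No, ∇×F = (x*(-exp(x*y) + 5*exp(x*z) + 2*sin(x*y)), y*exp(x*y) - 2*y*sin(x*y) + 4*z, -10*x*y**2 - 2*x + 9*y**2 - 5*z*exp(x*z) + 2*exp(x + y) + sin(x))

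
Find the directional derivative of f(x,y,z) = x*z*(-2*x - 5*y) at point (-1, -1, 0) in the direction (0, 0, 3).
-7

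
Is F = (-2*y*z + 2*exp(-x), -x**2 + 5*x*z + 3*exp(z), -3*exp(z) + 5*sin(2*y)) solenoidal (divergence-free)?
No, ∇·F = -3*exp(z) - 2*exp(-x)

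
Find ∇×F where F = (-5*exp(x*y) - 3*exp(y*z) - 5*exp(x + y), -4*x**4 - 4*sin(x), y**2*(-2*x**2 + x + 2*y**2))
(2*y*(-2*x**2 + x + 4*y**2), y*(y*(4*x - 1) - 3*exp(y*z)), -16*x**3 + 5*x*exp(x*y) + 3*z*exp(y*z) + 5*exp(x + y) - 4*cos(x))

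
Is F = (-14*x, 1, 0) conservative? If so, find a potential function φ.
Yes, F is conservative. φ = -7*x**2 + y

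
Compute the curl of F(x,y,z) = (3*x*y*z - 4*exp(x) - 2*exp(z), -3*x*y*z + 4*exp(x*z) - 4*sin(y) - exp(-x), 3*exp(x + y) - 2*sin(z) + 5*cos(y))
(3*x*y - 4*x*exp(x*z) + 3*exp(x + y) - 5*sin(y), 3*x*y - 2*exp(z) - 3*exp(x + y), (z*(-3*x - 3*y + 4*exp(x*z))*exp(x) + 1)*exp(-x))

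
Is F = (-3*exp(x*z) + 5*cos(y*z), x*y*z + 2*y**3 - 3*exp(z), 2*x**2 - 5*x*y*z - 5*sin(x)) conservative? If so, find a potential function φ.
No, ∇×F = (-x*y - 5*x*z + 3*exp(z), -3*x*exp(x*z) - 4*x + 5*y*z - 5*y*sin(y*z) + 5*cos(x), z*(y + 5*sin(y*z))) ≠ 0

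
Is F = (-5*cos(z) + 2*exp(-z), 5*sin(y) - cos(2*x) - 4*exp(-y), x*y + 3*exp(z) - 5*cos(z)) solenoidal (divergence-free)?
No, ∇·F = 3*exp(z) + 5*sin(z) + 5*cos(y) + 4*exp(-y)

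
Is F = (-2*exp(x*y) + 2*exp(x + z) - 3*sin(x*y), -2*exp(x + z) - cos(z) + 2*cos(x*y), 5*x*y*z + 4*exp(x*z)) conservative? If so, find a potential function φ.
No, ∇×F = (5*x*z + 2*exp(x + z) - sin(z), -5*y*z - 4*z*exp(x*z) + 2*exp(x + z), 2*x*exp(x*y) + 3*x*cos(x*y) - 2*y*sin(x*y) - 2*exp(x + z)) ≠ 0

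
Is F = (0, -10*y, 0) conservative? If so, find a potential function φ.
Yes, F is conservative. φ = -5*y**2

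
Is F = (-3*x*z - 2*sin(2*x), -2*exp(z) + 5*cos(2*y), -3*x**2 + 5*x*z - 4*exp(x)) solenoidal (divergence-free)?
No, ∇·F = 5*x - 3*z - 10*sin(2*y) - 4*cos(2*x)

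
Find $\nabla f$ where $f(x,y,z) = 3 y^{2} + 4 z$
(0, 6*y, 4)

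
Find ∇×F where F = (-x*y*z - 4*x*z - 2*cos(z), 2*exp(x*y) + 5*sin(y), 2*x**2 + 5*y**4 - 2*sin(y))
(20*y**3 - 2*cos(y), -x*y - 8*x + 2*sin(z), x*z + 2*y*exp(x*y))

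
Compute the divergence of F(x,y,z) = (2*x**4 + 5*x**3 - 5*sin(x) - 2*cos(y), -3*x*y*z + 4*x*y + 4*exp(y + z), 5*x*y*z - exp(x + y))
8*x**3 + 15*x**2 + 5*x*y - 3*x*z + 4*x + 4*exp(y + z) - 5*cos(x)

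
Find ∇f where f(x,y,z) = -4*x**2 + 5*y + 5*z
(-8*x, 5, 5)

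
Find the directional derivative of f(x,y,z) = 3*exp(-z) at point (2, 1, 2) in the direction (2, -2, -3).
9*sqrt(17)*exp(-2)/17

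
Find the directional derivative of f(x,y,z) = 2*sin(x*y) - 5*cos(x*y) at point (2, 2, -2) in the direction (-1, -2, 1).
-sqrt(6)*(5*sin(4) + 2*cos(4))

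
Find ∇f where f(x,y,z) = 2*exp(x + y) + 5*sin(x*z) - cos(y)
(5*z*cos(x*z) + 2*exp(x + y), 2*exp(x + y) + sin(y), 5*x*cos(x*z))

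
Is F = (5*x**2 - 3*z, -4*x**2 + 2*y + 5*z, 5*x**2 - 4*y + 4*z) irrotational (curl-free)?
No, ∇×F = (-9, -10*x - 3, -8*x)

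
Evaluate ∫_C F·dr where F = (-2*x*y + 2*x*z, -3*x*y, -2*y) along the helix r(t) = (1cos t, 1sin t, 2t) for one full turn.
2*pi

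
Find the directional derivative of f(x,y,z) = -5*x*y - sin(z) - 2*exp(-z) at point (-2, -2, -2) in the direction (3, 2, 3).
sqrt(22)*(-3*cos(2) + 6*exp(2) + 50)/22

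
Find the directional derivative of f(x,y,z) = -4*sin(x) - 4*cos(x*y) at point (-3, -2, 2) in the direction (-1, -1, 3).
4*sqrt(11)*(5*sin(6) + cos(3))/11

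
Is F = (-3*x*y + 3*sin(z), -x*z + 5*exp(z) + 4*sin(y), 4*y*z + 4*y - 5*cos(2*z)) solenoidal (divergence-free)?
No, ∇·F = y + 10*sin(2*z) + 4*cos(y)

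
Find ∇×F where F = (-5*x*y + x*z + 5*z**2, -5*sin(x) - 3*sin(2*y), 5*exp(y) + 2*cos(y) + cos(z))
(5*exp(y) - 2*sin(y), x + 10*z, 5*x - 5*cos(x))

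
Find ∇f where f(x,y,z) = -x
(-1, 0, 0)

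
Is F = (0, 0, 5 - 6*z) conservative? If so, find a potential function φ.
Yes, F is conservative. φ = z*(5 - 3*z)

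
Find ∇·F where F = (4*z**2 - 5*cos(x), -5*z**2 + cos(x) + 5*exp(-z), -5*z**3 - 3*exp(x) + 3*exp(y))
-15*z**2 + 5*sin(x)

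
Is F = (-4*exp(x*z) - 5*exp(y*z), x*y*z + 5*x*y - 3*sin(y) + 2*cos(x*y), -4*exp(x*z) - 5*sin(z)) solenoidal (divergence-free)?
No, ∇·F = x*z - 4*x*exp(x*z) - 2*x*sin(x*y) + 5*x - 4*z*exp(x*z) - 3*cos(y) - 5*cos(z)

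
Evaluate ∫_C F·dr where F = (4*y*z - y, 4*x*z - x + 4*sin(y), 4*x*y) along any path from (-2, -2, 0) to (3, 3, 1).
4*cos(2) - 4*cos(3) + 31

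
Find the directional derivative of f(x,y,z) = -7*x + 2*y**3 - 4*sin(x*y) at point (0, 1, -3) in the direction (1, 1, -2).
-5*sqrt(6)/6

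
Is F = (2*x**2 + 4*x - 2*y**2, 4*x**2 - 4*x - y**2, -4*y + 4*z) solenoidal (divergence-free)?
No, ∇·F = 4*x - 2*y + 8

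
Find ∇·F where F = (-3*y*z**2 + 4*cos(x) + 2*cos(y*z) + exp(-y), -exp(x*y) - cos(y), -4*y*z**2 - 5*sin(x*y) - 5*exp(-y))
-x*exp(x*y) - 8*y*z - 4*sin(x) + sin(y)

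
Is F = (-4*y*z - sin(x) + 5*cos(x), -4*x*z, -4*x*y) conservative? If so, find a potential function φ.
Yes, F is conservative. φ = -4*x*y*z + 5*sin(x) + cos(x)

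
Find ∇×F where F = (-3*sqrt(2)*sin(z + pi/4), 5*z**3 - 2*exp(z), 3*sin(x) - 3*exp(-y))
(-15*z**2 + 2*exp(z) + 3*exp(-y), -3*cos(x) - 3*sqrt(2)*cos(z + pi/4), 0)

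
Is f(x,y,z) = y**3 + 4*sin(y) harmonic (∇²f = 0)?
No, ∇²f = 6*y - 4*sin(y)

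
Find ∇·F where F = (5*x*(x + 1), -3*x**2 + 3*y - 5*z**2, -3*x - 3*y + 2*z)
10*x + 10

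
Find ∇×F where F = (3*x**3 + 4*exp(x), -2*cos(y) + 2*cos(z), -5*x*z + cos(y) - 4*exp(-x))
(-sin(y) + 2*sin(z), 5*z - 4*exp(-x), 0)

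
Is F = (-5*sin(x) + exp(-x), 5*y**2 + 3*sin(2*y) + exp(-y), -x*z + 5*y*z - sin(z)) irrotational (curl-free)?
No, ∇×F = (5*z, z, 0)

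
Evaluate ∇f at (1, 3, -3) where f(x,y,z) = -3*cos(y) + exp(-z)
(0, 3*sin(3), -exp(3))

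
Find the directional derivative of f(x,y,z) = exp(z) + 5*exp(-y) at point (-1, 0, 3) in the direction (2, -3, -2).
sqrt(17)*(15 - 2*exp(3))/17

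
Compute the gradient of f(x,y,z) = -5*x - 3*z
(-5, 0, -3)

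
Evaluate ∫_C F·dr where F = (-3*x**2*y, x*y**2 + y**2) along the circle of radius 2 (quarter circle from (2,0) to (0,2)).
8/3 + 4*pi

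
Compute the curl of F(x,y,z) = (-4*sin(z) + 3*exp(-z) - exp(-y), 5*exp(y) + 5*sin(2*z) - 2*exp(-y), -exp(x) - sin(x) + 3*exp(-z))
(-10*cos(2*z), exp(x) + cos(x) - 4*cos(z) - 3*exp(-z), -exp(-y))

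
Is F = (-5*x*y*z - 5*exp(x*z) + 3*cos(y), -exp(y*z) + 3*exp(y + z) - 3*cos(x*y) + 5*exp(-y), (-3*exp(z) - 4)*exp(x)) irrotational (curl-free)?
No, ∇×F = (y*exp(y*z) - 3*exp(y + z), -5*x*y - 5*x*exp(x*z) + (3*exp(z) + 4)*exp(x), 5*x*z + 3*y*sin(x*y) + 3*sin(y))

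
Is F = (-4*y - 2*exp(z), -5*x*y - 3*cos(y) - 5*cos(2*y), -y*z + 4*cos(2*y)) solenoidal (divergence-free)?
No, ∇·F = -5*x - y + 3*sin(y) + 10*sin(2*y)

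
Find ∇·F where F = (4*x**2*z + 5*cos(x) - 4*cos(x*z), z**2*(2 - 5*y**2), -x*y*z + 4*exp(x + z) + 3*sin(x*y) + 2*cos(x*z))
-x*y + 8*x*z - 2*x*sin(x*z) - 10*y*z**2 + 4*z*sin(x*z) + 4*exp(x + z) - 5*sin(x)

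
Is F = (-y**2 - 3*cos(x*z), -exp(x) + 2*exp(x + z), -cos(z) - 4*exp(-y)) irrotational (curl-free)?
No, ∇×F = (2*(2 - exp(x + y + z))*exp(-y), 3*x*sin(x*z), 2*y - exp(x) + 2*exp(x + z))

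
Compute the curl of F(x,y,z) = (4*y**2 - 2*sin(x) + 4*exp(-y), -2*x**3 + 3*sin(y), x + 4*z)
(0, -1, -6*x**2 - 8*y + 4*exp(-y))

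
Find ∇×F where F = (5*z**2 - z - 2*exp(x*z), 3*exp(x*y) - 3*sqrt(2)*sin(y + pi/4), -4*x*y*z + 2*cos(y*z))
(-2*z*(2*x + sin(y*z)), -2*x*exp(x*z) + 4*y*z + 10*z - 1, 3*y*exp(x*y))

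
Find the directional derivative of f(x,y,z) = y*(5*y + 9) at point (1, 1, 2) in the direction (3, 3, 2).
57*sqrt(22)/22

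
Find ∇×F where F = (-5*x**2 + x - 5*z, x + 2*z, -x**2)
(-2, 2*x - 5, 1)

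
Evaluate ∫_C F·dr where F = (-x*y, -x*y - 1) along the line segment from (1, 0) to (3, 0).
0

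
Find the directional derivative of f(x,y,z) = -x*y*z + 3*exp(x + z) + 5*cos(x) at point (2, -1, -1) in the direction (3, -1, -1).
sqrt(11)*(-15*sin(2) - 7 + 6*E)/11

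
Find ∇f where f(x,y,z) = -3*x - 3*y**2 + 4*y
(-3, 4 - 6*y, 0)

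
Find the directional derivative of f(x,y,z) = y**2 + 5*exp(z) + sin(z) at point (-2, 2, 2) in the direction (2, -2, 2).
sqrt(3)*(-4 + cos(2) + 5*exp(2))/3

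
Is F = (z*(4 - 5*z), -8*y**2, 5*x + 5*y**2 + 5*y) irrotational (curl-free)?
No, ∇×F = (10*y + 5, -10*z - 1, 0)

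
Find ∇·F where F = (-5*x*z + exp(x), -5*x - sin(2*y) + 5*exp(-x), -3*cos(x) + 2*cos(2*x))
-5*z + exp(x) - 2*cos(2*y)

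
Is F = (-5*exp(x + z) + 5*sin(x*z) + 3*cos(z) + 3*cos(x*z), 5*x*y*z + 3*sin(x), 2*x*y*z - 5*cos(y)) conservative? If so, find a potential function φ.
No, ∇×F = (-5*x*y + 2*x*z + 5*sin(y), -3*x*sin(x*z) + 5*x*cos(x*z) - 2*y*z - 5*exp(x + z) - 3*sin(z), 5*y*z + 3*cos(x)) ≠ 0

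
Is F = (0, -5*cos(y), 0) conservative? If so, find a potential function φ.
Yes, F is conservative. φ = -5*sin(y)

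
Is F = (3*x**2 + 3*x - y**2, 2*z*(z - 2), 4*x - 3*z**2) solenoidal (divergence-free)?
No, ∇·F = 6*x - 6*z + 3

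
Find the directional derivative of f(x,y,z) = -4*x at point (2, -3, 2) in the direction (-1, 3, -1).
4*sqrt(11)/11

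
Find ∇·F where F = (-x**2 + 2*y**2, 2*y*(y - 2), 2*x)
-2*x + 4*y - 4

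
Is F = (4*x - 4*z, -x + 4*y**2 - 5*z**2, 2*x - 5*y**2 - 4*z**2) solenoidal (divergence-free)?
No, ∇·F = 8*y - 8*z + 4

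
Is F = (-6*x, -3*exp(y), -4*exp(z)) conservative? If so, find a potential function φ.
Yes, F is conservative. φ = -3*x**2 - 3*exp(y) - 4*exp(z)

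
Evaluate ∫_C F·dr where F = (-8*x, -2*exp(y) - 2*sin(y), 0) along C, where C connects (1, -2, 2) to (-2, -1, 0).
-12 - 2*exp(-1) + 2*exp(-2) - 2*cos(2) + 2*cos(1)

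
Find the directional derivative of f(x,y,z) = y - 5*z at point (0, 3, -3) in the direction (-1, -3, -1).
2*sqrt(11)/11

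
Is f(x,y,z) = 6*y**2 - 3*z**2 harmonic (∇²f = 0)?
No, ∇²f = 6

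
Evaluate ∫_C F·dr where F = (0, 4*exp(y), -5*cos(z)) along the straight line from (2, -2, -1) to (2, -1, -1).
-(4 - 4*E)*exp(-2)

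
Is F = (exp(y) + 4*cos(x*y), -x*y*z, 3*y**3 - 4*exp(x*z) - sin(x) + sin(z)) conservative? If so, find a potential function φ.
No, ∇×F = (y*(x + 9*y), 4*z*exp(x*z) + cos(x), 4*x*sin(x*y) - y*z - exp(y)) ≠ 0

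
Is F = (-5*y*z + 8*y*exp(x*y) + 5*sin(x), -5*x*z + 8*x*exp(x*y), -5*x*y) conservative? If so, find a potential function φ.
Yes, F is conservative. φ = -5*x*y*z + 8*exp(x*y) - 5*cos(x)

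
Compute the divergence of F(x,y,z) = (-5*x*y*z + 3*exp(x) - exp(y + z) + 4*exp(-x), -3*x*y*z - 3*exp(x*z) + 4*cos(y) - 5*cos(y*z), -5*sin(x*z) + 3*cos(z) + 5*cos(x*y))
-3*x*z - 5*x*cos(x*z) - 5*y*z + 5*z*sin(y*z) + 3*exp(x) - 4*sin(y) - 3*sin(z) - 4*exp(-x)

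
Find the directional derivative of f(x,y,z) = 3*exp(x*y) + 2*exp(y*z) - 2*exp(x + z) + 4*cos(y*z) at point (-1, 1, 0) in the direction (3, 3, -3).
-2*sqrt(3)/3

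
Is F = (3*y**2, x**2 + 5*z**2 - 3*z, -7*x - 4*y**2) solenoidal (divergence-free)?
Yes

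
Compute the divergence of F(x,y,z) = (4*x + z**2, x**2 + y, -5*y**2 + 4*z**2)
8*z + 5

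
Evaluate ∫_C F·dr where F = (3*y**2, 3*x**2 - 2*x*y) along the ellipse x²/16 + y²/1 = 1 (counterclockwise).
0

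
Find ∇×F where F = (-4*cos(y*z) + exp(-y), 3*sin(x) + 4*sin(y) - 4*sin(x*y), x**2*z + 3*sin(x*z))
(0, -2*x*z + 4*y*sin(y*z) - 3*z*cos(x*z), -4*y*cos(x*y) - 4*z*sin(y*z) + 3*cos(x) + exp(-y))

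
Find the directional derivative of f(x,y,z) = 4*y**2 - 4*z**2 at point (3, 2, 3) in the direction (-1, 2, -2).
80/3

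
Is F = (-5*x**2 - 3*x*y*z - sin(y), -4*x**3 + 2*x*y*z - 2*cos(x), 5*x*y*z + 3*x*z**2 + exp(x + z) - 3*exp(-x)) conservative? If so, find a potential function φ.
No, ∇×F = (x*(-2*y + 5*z), -3*x*y - 5*y*z - 3*z**2 - exp(x + z) - 3*exp(-x), -12*x**2 + 3*x*z + 2*y*z + 2*sin(x) + cos(y)) ≠ 0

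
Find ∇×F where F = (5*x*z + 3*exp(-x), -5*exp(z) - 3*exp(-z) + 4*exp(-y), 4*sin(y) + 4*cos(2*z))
(5*exp(z) + 4*cos(y) - 3*exp(-z), 5*x, 0)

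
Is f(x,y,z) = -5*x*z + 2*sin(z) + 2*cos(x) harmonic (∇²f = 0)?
No, ∇²f = -2*sin(z) - 2*cos(x)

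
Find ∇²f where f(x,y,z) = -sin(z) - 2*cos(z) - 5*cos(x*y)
5*x**2*cos(x*y) + 5*y**2*cos(x*y) + sin(z) + 2*cos(z)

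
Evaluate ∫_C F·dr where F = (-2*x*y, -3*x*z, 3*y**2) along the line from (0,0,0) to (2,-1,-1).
-1/3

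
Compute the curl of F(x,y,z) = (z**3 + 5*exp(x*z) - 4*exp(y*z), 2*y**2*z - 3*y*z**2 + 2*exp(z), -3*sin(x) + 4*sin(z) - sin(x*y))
(-x*cos(x*y) - 2*y**2 + 6*y*z - 2*exp(z), 5*x*exp(x*z) - 4*y*exp(y*z) + y*cos(x*y) + 3*z**2 + 3*cos(x), 4*z*exp(y*z))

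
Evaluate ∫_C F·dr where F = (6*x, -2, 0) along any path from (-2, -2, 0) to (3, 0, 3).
11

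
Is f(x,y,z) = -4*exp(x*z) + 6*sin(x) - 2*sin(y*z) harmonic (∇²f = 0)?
No, ∇²f = -4*x**2*exp(x*z) + 2*y**2*sin(y*z) - 4*z**2*exp(x*z) + 2*z**2*sin(y*z) - 6*sin(x)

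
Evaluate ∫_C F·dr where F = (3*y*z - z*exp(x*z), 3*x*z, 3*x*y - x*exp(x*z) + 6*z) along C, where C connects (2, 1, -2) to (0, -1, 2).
exp(-4) + 11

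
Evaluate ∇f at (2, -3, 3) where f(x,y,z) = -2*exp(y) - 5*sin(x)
(-5*cos(2), -2*exp(-3), 0)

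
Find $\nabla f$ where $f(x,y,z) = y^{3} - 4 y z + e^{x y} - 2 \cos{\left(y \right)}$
(y*exp(x*y), x*exp(x*y) + 3*y**2 - 4*z + 2*sin(y), -4*y)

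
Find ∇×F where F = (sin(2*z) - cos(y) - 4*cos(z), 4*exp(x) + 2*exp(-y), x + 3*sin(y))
(3*cos(y), 4*sin(z) + 2*cos(2*z) - 1, 4*exp(x) - sin(y))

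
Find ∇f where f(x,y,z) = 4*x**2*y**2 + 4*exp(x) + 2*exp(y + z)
(8*x*y**2 + 4*exp(x), 8*x**2*y + 2*exp(y + z), 2*exp(y + z))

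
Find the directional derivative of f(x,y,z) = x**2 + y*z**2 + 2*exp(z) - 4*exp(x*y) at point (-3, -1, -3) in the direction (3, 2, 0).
36*sqrt(13)*exp(3)/13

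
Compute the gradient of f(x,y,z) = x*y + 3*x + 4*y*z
(y + 3, x + 4*z, 4*y)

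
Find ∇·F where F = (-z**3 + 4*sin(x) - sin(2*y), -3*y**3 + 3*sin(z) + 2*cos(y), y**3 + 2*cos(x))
-9*y**2 - 2*sin(y) + 4*cos(x)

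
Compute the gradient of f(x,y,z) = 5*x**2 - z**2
(10*x, 0, -2*z)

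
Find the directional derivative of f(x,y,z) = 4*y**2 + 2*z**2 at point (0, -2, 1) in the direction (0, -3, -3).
6*sqrt(2)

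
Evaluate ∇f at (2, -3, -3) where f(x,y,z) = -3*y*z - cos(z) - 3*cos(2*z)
(0, 9, -sin(3) - 6*sin(6) + 9)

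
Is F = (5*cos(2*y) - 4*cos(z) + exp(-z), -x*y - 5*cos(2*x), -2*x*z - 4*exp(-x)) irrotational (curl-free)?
No, ∇×F = (0, 2*z + 4*sin(z) - exp(-z) - 4*exp(-x), -y + 10*sin(2*x) + 10*sin(2*y))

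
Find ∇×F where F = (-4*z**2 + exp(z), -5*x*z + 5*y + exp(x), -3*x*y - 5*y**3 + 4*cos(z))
(2*x - 15*y**2, 3*y - 8*z + exp(z), -5*z + exp(x))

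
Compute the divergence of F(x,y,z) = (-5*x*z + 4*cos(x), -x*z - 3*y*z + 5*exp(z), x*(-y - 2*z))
-2*x - 8*z - 4*sin(x)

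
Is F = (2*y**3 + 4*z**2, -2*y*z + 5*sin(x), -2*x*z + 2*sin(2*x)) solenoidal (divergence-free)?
No, ∇·F = -2*x - 2*z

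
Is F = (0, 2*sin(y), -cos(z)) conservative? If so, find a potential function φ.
Yes, F is conservative. φ = -sin(z) - 2*cos(y)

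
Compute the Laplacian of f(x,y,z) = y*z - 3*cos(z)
3*cos(z)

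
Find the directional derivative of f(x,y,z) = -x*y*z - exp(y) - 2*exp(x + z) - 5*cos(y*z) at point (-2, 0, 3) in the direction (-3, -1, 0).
sqrt(10)*(-5 + 6*E)/10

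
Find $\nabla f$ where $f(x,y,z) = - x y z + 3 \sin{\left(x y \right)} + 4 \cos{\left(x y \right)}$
(y*(-z - 4*sin(x*y) + 3*cos(x*y)), x*(-z - 4*sin(x*y) + 3*cos(x*y)), -x*y)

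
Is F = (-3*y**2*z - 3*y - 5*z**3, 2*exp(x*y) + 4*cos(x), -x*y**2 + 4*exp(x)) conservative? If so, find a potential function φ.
No, ∇×F = (-2*x*y, -2*y**2 - 15*z**2 - 4*exp(x), 6*y*z + 2*y*exp(x*y) - 4*sin(x) + 3) ≠ 0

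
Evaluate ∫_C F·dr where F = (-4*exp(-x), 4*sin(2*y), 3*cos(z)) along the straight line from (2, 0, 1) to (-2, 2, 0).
-3*sin(1) - 2*cos(4) + 2 + 8*sinh(2)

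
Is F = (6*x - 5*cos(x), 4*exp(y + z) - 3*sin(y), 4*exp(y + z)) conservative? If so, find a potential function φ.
Yes, F is conservative. φ = 3*x**2 + 4*exp(y + z) - 5*sin(x) + 3*cos(y)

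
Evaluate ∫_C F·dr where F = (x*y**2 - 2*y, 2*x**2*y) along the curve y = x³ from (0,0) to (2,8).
216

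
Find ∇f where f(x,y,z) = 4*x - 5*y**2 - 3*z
(4, -10*y, -3)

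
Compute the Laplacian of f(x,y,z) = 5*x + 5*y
0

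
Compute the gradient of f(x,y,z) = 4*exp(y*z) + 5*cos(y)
(0, 4*z*exp(y*z) - 5*sin(y), 4*y*exp(y*z))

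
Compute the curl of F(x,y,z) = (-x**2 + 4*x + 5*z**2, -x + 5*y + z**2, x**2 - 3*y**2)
(-6*y - 2*z, -2*x + 10*z, -1)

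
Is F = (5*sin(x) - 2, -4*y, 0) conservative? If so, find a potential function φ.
Yes, F is conservative. φ = -2*x - 2*y**2 - 5*cos(x)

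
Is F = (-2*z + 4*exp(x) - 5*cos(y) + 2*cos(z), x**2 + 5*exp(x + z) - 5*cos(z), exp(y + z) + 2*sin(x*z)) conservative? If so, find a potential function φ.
No, ∇×F = (-5*exp(x + z) + exp(y + z) - 5*sin(z), -2*z*cos(x*z) - 2*sin(z) - 2, 2*x + 5*exp(x + z) - 5*sin(y)) ≠ 0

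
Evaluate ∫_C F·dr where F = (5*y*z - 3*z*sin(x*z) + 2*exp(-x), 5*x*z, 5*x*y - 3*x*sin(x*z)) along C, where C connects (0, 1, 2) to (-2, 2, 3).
-61 - 2*exp(2) + 3*cos(6)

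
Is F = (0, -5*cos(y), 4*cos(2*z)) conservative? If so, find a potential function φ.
Yes, F is conservative. φ = -5*sin(y) + 2*sin(2*z)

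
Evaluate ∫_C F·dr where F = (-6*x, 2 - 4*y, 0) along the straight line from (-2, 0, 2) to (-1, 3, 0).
-3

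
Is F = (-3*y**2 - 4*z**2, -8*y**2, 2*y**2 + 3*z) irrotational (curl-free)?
No, ∇×F = (4*y, -8*z, 6*y)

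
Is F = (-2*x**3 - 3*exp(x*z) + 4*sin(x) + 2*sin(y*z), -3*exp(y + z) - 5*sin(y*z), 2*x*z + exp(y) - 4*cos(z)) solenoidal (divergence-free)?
No, ∇·F = -6*x**2 + 2*x - 3*z*exp(x*z) - 5*z*cos(y*z) - 3*exp(y + z) + 4*sin(z) + 4*cos(x)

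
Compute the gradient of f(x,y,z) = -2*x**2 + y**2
(-4*x, 2*y, 0)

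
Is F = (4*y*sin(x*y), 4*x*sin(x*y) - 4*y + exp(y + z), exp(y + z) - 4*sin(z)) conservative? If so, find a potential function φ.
Yes, F is conservative. φ = -2*y**2 + exp(y + z) + 4*cos(z) - 4*cos(x*y)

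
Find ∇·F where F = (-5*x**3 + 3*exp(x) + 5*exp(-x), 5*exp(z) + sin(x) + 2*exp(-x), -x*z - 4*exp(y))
-15*x**2 - x + 3*exp(x) - 5*exp(-x)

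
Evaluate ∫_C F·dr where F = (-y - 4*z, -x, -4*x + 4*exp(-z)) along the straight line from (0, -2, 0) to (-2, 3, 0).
6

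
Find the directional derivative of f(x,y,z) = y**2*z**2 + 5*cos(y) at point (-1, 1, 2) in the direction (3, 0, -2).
-8*sqrt(13)/13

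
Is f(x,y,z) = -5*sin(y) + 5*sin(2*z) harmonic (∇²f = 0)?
No, ∇²f = 5*sin(y) - 20*sin(2*z)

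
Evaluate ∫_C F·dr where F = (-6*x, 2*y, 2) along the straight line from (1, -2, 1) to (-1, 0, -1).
-8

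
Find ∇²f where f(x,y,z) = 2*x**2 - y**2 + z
2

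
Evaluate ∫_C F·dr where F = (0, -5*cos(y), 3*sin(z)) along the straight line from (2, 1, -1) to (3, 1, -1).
0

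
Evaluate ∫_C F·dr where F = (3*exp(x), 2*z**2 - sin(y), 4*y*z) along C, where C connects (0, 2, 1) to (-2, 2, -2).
3*exp(-2) + 9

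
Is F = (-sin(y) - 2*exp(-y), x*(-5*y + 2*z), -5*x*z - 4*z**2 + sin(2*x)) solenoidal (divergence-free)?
No, ∇·F = -10*x - 8*z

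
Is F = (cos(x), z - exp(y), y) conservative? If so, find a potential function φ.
Yes, F is conservative. φ = y*z - exp(y) + sin(x)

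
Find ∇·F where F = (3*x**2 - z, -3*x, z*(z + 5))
6*x + 2*z + 5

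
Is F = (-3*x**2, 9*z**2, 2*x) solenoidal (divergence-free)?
No, ∇·F = -6*x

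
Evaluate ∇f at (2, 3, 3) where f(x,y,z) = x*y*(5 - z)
(6, 4, -6)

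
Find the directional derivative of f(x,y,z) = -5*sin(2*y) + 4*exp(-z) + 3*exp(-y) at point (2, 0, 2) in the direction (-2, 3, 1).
sqrt(14)*(-39*exp(2) - 4)*exp(-2)/14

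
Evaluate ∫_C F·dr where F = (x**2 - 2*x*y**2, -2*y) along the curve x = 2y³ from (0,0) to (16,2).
1780/3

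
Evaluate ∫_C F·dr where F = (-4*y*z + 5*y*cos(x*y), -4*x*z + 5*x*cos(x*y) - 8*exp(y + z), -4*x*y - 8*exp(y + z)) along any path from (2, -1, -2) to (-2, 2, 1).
-8*exp(3) + 8*exp(-3) - 5*sin(4) + 5*sin(2) + 32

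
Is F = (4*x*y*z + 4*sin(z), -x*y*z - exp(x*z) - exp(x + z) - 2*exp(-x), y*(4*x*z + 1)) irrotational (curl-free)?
No, ∇×F = (x*y + 4*x*z + x*exp(x*z) + exp(x + z) + 1, 4*x*y - 4*y*z + 4*cos(z), -4*x*z - y*z - z*exp(x*z) - exp(x + z) + 2*exp(-x))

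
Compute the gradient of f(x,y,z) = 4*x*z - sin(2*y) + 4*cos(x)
(4*z - 4*sin(x), -2*cos(2*y), 4*x)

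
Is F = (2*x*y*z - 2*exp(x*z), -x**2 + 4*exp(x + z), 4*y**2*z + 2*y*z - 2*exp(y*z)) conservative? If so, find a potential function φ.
No, ∇×F = (8*y*z - 2*z*exp(y*z) + 2*z - 4*exp(x + z), 2*x*(y - exp(x*z)), -2*x*z - 2*x + 4*exp(x + z)) ≠ 0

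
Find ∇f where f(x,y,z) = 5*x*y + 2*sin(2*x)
(5*y + 4*cos(2*x), 5*x, 0)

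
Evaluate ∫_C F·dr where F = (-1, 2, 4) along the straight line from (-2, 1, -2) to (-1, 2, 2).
17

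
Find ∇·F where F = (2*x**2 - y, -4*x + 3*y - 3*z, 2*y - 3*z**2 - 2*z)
4*x - 6*z + 1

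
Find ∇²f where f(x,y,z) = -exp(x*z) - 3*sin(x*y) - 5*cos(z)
-x**2*exp(x*z) + 3*x**2*sin(x*y) + 3*y**2*sin(x*y) - z**2*exp(x*z) + 5*cos(z)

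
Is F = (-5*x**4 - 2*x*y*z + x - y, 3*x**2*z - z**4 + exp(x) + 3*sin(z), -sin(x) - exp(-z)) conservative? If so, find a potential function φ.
No, ∇×F = (-3*x**2 + 4*z**3 - 3*cos(z), -2*x*y + cos(x), 8*x*z + exp(x) + 1) ≠ 0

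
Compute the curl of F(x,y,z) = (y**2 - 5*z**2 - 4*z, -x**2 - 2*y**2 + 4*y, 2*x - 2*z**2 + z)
(0, -10*z - 6, -2*x - 2*y)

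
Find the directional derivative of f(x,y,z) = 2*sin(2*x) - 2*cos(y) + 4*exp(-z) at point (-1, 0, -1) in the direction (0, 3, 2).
-8*sqrt(13)*E/13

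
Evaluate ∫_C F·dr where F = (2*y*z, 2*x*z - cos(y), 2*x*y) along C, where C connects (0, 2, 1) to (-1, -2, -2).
-8 + 2*sin(2)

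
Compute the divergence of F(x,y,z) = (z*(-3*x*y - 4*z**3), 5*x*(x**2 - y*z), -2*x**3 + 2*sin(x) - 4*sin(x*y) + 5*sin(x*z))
-5*x*z + 5*x*cos(x*z) - 3*y*z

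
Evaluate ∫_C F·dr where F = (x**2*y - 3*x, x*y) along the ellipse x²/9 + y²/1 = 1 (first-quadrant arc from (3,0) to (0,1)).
29/2 - 27*pi/16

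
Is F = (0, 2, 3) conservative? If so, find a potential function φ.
Yes, F is conservative. φ = 2*y + 3*z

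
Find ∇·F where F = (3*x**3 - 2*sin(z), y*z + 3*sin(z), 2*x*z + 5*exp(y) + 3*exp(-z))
9*x**2 + 2*x + z - 3*exp(-z)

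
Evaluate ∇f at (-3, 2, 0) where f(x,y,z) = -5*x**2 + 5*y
(30, 5, 0)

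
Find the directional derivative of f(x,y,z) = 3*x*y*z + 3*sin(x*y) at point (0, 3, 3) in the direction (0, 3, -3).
0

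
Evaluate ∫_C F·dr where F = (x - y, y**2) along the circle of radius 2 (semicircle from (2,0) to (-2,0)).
2*pi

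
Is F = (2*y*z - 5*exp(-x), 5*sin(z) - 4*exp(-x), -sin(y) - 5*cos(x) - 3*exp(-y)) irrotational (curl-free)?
No, ∇×F = (-cos(y) - 5*cos(z) + 3*exp(-y), 2*y - 5*sin(x), -2*z + 4*exp(-x))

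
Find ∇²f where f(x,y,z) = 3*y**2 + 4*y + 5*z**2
16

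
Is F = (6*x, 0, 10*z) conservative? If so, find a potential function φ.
Yes, F is conservative. φ = 3*x**2 + 5*z**2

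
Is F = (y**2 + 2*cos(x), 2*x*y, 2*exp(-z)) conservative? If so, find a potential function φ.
Yes, F is conservative. φ = x*y**2 + 2*sin(x) - 2*exp(-z)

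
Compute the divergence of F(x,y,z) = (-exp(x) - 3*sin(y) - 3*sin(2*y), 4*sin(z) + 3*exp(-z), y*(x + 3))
-exp(x)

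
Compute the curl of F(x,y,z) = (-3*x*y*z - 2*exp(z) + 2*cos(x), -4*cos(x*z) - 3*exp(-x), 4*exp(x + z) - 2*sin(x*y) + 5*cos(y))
(-4*x*sin(x*z) - 2*x*cos(x*y) - 5*sin(y), -3*x*y + 2*y*cos(x*y) - 2*exp(z) - 4*exp(x + z), 3*x*z + 4*z*sin(x*z) + 3*exp(-x))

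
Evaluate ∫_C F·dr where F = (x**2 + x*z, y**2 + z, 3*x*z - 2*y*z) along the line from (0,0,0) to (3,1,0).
28/3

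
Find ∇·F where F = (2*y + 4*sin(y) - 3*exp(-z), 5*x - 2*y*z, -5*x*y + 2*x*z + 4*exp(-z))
2*x - 2*z - 4*exp(-z)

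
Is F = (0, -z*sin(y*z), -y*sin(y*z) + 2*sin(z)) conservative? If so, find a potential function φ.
Yes, F is conservative. φ = -2*cos(z) + cos(y*z)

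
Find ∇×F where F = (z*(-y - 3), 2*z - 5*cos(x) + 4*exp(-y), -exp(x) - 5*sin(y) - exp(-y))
(-5*cos(y) - 2 + exp(-y), -y + exp(x) - 3, z + 5*sin(x))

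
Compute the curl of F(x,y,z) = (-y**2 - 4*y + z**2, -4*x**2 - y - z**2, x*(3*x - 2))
(2*z, -6*x + 2*z + 2, -8*x + 2*y + 4)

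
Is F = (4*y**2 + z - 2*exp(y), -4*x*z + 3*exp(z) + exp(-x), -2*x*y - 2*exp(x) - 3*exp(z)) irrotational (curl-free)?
No, ∇×F = (2*x - 3*exp(z), 2*y + 2*exp(x) + 1, -8*y - 4*z + 2*exp(y) - exp(-x))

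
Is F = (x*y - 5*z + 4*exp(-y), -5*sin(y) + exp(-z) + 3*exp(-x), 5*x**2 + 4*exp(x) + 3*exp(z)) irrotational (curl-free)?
No, ∇×F = (exp(-z), -10*x - 4*exp(x) - 5, -x + 4*exp(-y) - 3*exp(-x))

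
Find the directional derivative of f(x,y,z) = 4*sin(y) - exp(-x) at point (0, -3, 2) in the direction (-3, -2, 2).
-sqrt(17)*(8*cos(3) + 3)/17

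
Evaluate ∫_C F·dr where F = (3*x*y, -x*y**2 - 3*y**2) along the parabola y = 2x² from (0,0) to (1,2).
-123/14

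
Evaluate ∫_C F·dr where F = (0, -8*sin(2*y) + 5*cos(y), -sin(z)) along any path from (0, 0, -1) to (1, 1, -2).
-4 + 5*cos(2) - cos(1) + 5*sin(1)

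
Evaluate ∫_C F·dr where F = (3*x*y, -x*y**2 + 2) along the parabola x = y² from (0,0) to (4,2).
36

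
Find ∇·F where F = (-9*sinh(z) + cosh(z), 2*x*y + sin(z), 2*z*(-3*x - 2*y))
-4*x - 4*y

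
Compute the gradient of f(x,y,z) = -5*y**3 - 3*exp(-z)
(0, -15*y**2, 3*exp(-z))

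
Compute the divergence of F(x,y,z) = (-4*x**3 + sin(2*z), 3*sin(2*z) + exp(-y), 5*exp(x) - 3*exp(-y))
-12*x**2 - exp(-y)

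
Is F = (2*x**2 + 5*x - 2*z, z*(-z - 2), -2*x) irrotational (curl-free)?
No, ∇×F = (2*z + 2, 0, 0)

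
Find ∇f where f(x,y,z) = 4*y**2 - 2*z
(0, 8*y, -2)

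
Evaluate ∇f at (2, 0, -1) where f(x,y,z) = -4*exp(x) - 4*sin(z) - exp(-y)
(-4*exp(2), 1, -4*cos(1))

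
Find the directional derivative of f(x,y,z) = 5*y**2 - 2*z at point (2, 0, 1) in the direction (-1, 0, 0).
0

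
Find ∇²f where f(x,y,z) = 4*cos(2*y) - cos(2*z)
-16*cos(2*y) + 4*cos(2*z)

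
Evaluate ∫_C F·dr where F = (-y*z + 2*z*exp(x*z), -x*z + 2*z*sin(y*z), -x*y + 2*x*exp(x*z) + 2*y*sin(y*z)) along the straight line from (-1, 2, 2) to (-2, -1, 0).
-4 + 2*cos(4) - 2*exp(-2)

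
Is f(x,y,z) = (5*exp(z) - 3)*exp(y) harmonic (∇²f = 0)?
No, ∇²f = (10*exp(z) - 3)*exp(y)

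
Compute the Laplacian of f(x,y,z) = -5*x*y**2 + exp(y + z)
-10*x + 2*exp(y + z)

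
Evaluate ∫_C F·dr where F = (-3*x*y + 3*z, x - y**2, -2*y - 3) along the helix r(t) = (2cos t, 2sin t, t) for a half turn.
-7*pi - 8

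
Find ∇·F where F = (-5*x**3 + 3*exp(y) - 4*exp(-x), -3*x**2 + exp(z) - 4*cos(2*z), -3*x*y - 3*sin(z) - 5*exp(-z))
-15*x**2 - 3*cos(z) + 5*exp(-z) + 4*exp(-x)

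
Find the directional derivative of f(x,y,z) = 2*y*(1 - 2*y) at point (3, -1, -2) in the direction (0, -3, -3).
-5*sqrt(2)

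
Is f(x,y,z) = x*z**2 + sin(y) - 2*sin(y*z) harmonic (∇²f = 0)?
No, ∇²f = 2*x + 2*y**2*sin(y*z) + 2*z**2*sin(y*z) - sin(y)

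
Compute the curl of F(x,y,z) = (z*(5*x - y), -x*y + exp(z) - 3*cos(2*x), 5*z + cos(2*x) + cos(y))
(-exp(z) - sin(y), 5*x - y + 2*sin(2*x), -y + z + 6*sin(2*x))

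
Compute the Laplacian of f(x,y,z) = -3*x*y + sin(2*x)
-4*sin(2*x)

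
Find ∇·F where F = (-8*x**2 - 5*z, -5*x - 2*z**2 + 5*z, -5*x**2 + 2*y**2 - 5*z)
-16*x - 5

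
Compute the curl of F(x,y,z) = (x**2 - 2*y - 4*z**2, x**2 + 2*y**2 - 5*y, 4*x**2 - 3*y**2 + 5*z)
(-6*y, -8*x - 8*z, 2*x + 2)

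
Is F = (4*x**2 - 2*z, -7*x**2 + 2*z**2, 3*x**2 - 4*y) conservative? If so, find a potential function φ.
No, ∇×F = (-4*z - 4, -6*x - 2, -14*x) ≠ 0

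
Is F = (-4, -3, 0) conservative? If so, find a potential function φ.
Yes, F is conservative. φ = -4*x - 3*y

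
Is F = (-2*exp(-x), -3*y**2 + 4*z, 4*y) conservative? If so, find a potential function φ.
Yes, F is conservative. φ = -y**3 + 4*y*z + 2*exp(-x)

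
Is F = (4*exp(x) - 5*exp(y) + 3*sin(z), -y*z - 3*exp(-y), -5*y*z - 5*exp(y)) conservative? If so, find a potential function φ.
No, ∇×F = (y - 5*z - 5*exp(y), 3*cos(z), 5*exp(y)) ≠ 0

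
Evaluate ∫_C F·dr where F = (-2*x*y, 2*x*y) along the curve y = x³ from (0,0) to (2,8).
3392/35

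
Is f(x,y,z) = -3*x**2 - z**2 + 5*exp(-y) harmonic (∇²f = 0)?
No, ∇²f = -8 + 5*exp(-y)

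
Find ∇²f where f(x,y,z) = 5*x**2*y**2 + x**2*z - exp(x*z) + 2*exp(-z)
-x**2*exp(x*z) + 10*x**2 + 10*y**2 - z**2*exp(x*z) + 2*z + 2*exp(-z)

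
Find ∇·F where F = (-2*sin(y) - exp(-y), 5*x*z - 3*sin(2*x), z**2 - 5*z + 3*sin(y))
2*z - 5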